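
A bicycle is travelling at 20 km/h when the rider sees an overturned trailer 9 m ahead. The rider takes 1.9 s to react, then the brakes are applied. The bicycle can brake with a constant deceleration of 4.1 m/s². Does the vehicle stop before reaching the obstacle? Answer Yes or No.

No

20 km/h ÷ 3.6 = 5.5556 m/s.
Reaction distance = 5.5556 × 1.9 = 10.556 m.
Braking distance = v²/(2a) = 30.865 / 8.200 = 3.764 m.
Total stopping distance = 10.556 + 3.764 = 14.320 m, vs 9 m available — it cannot stop in time and overshoots by 14.320 − 9 = 5.320 m.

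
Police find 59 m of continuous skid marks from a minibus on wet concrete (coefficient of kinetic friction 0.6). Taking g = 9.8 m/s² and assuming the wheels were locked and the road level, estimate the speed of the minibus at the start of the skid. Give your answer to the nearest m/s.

Deceleration a = μg = 0.6 × 9.8 = 5.880 m/s².
v = √(2a·d) = √(2 × 5.880 × 59) = √693.840 = 26.3408 m/s.

Initial speed ≈ 26 m/s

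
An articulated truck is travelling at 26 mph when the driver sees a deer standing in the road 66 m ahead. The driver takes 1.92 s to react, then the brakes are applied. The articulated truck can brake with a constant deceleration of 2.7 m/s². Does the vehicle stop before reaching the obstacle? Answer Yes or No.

26 mph × 0.44704 = 11.6230 m/s.
Reaction distance = 11.6230 × 1.92 = 22.316 m.
Braking distance = v²/(2a) = 135.094 / 5.400 = 25.017 m.
Total stopping distance = 22.316 + 25.017 = 47.333 m, vs 66 m available — it stops with 66 − 47.333 = 18.667 m to spare.

Yes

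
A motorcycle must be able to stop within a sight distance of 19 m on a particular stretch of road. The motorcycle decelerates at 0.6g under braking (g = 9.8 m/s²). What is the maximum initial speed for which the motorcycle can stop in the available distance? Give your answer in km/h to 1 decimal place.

a = 0.6 × 9.8 = 5.880 m/s².
v²/(2a) = d ⇒ v = √(2 × 5.880 × 19) = √223.44 = 14.9479 m/s.
14.9479 m/s × 3.6 = 53.812 km/h.

Maximum speed ≈ 53.8 km/h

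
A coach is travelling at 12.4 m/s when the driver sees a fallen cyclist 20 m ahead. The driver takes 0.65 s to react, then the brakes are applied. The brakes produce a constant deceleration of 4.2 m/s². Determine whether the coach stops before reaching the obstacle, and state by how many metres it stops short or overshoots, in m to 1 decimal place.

Reaction distance = 12.4000 × 0.65 = 8.060 m.
Braking distance = v²/(2a) = 153.760 / 8.400 = 18.305 m.
Total stopping distance = 8.060 + 18.305 = 26.365 m, vs 20 m available — it cannot stop in time and overshoots by 26.365 − 20 = 6.365 m.

No — it overshoots by 6.4 m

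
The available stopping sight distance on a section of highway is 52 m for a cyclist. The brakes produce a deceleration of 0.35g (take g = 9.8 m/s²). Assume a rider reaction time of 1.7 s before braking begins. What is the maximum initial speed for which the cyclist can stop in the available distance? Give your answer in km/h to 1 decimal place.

Maximum speed ≈ 50.2 km/h

a = 0.35 × 9.8 = 3.430 m/s².
Stopping distance: v·t_r + v²/(2a) = 52 with t_r = 1.7 s and a = 3.430 m/s².
So v² + 11.662 v − 356.72 = 0.
Positive root: v = −a·t_r + √((a·t_r)² + 2a·d) = −5.831 + √(34.001 + 356.72) = 13.9357 m/s.
13.9357 m/s × 3.6 = 50.169 km/h.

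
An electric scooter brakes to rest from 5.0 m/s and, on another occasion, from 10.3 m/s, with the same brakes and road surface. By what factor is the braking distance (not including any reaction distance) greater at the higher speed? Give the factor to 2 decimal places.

Braking distance d = v²/(2a), so with a fixed, d ∝ v².
Factor = (10.3/5.0)² = 2.0600² = 4.2436.

Factor ≈ 4.24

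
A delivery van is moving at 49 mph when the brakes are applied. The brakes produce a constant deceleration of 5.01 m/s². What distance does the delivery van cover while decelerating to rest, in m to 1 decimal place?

Braking distance ≈ 47.9 m

49 mph × 0.44704 = 21.9050 m/s.
Braking distance = v²/(2a) = 21.9050² / (2 × 5.010) = 479.829 / 10.020 = 47.887 m.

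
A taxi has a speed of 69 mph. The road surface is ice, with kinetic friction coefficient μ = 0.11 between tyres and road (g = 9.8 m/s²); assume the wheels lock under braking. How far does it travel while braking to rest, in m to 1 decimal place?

Braking distance ≈ 441.3 m

69 mph × 0.44704 = 30.8458 m/s.
a = μg = 0.11 × 9.8 = 1.078 m/s².
Braking distance = v²/(2a) = 30.8458² / (2 × 1.078) = 951.463 / 2.156 = 441.309 m.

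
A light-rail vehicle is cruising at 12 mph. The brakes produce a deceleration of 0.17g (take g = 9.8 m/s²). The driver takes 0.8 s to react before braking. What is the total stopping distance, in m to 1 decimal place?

Total stopping distance ≈ 12.9 m

12 mph × 0.44704 = 5.3645 m/s.
a = 0.17 × 9.8 = 1.666 m/s².
Reaction distance = v·t_r = 5.3645 × 0.8 = 4.292 m.
Braking distance = v²/(2a) = 5.3645² / (2 × 1.666) = 28.778 / 3.332 = 8.637 m.
Total = 4.292 + 8.637 = 12.929 m.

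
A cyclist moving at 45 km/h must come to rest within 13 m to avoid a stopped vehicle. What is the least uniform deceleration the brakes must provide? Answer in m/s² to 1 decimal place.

Required deceleration ≈ 6.0 m/s²

45 km/h ÷ 3.6 = 12.5000 m/s.
v² = 2a·d ⇒ a = v²/(2d) = 12.5000² / (2 × 13.000) = 156.250 / 26.000 = 6.0096 m/s².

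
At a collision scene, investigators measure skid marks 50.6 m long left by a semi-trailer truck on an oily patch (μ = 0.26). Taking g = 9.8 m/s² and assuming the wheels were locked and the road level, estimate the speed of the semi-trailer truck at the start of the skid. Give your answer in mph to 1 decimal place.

Initial speed ≈ 35.9 mph

Deceleration a = μg = 0.26 × 9.8 = 2.548 m/s².
v = √(2a·d) = √(2 × 2.548 × 50.6) = √257.858 = 16.0580 m/s.
= 16.0580 ÷ 0.44704 = 35.921 mph.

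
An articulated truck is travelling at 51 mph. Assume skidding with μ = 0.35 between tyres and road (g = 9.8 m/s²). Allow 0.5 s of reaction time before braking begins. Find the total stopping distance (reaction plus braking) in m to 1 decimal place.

Total stopping distance ≈ 87.2 m

51 mph × 0.44704 = 22.7990 m/s.
a = μg = 0.35 × 9.8 = 3.430 m/s².
Reaction distance = v·t_r = 22.7990 × 0.5 = 11.399 m.
Braking distance = v²/(2a) = 22.7990² / (2 × 3.430) = 519.794 / 6.860 = 75.772 m.
Total = 11.399 + 75.772 = 87.171 m.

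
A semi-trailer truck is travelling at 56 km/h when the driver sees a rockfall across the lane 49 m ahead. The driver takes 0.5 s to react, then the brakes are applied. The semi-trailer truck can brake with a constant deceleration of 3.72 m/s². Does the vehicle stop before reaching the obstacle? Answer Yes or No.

Yes

56 km/h ÷ 3.6 = 15.5556 m/s.
Reaction distance = 15.5556 × 0.5 = 7.778 m.
Braking distance = v²/(2a) = 241.977 / 7.440 = 32.524 m.
Total stopping distance = 7.778 + 32.524 = 40.302 m, vs 49 m available — it stops with 49 − 40.302 = 8.698 m to spare.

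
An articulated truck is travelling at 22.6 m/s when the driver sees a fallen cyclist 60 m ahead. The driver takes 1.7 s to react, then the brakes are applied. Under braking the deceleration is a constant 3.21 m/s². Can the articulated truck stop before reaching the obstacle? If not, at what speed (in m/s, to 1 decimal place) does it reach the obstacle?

No — it strikes the obstacle at 19.3 m/s

Reaction distance = 22.6000 × 1.7 = 38.420 m.
Braking distance needed to stop: v²/(2a) = 510.760 / 6.420 = 79.558 m, so total needed = 38.420 + 79.558 = 117.978 m > 60 m — it cannot stop.
Distance remaining when braking begins: 60 − 38.420 = 21.580 m.
v² = v₀² − 2a·d = 510.760 − 2 × 3.210 × 21.580 = 372.216 m²/s².
v = √372.216 = 19.293 m/s.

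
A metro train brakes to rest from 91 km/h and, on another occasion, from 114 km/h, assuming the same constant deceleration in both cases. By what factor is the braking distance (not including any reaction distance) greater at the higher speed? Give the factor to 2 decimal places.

Braking distance d = v²/(2a), so with a fixed, d ∝ v².
Factor = (114/91)² = 1.2527² = 1.5693.

Factor ≈ 1.57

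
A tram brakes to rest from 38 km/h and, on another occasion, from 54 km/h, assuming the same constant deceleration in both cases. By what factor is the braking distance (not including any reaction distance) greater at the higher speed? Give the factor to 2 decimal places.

Braking distance d = v²/(2a), so with a fixed, d ∝ v².
Factor = (54/38)² = 1.4211² = 2.0195.

Factor ≈ 2.02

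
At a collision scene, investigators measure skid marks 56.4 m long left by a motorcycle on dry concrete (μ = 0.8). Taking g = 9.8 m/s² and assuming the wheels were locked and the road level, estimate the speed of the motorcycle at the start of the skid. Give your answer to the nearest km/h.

Deceleration a = μg = 0.8 × 9.8 = 7.840 m/s².
v = √(2a·d) = √(2 × 7.840 × 56.4) = √884.352 = 29.7381 m/s.
= 29.7381 × 3.6 = 107.057 km/h.

Initial speed ≈ 107 km/h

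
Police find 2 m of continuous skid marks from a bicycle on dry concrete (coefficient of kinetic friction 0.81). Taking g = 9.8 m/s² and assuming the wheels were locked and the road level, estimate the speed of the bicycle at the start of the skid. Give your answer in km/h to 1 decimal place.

Initial speed ≈ 20.3 km/h

Deceleration a = μg = 0.81 × 9.8 = 7.938 m/s².
v = √(2a·d) = √(2 × 7.938 × 2) = √31.752 = 5.6349 m/s.
= 5.6349 × 3.6 = 20.286 km/h.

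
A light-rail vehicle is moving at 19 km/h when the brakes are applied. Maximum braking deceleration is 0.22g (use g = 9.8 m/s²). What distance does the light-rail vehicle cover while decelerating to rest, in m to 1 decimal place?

Braking distance ≈ 6.5 m

19 km/h ÷ 3.6 = 5.2778 m/s.
a = 0.22 × 9.8 = 2.156 m/s².
Braking distance = v²/(2a) = 5.2778² / (2 × 2.156) = 27.855 / 4.312 = 6.460 m.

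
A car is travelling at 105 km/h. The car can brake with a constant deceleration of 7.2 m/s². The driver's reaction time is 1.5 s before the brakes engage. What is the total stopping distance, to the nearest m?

Total stopping distance ≈ 103 m

105 km/h ÷ 3.6 = 29.1667 m/s.
Reaction distance = v·t_r = 29.1667 × 1.5 = 43.750 m.
Braking distance = v²/(2a) = 29.1667² / (2 × 7.200) = 850.696 / 14.400 = 59.076 m.
Total = 43.750 + 59.076 = 102.826 m.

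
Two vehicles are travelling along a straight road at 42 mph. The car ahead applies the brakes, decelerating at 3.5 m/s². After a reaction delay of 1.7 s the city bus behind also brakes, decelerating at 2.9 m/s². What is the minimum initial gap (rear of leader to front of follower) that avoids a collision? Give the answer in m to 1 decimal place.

Minimum gap ≈ 42.3 m

42 mph × 0.44704 = 18.7757 m/s.
Leader travels v²/(2a_L) = 352.527 / 7.000 = 50.361 m before stopping.
Follower covers v·t_r = 18.7757 × 1.7 = 31.919 m while reacting, then v²/(2a_F) = 352.527 / 5.800 = 60.781 m while braking, for a total of 31.919 + 60.781 = 92.700 m.
Since a_F ≤ a_L and the follower starts braking later, the follower is never slower than the leader, so the closest approach is when both have stopped.
Minimum gap = 92.700 − 50.361 = 42.339 m.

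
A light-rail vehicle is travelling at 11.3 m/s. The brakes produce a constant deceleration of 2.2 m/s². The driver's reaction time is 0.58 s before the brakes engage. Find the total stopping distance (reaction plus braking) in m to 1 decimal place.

Reaction distance = v·t_r = 11.3000 × 0.58 = 6.554 m.
Braking distance = v²/(2a) = 11.3000² / (2 × 2.200) = 127.690 / 4.400 = 29.020 m.
Total = 6.554 + 29.020 = 35.574 m.

Total stopping distance ≈ 35.6 m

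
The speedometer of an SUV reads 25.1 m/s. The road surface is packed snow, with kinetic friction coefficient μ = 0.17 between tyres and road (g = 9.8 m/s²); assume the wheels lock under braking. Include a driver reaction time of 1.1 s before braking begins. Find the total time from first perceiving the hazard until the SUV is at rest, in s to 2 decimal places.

a = μg = 0.17 × 9.8 = 1.666 m/s².
Braking time = v/a = 25.1000 / 1.666 = 15.066 s.
Total = 1.1 + 15.066 = 16.166 s.

Total time ≈ 16.17 s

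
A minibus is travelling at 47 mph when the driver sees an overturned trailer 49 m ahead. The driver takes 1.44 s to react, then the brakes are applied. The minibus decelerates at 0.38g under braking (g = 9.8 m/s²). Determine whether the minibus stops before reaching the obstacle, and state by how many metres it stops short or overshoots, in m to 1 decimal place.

47 mph × 0.44704 = 21.0109 m/s.
a = 0.38 × 9.8 = 3.724 m/s².
Reaction distance = 21.0109 × 1.44 = 30.256 m.
Braking distance = v²/(2a) = 441.458 / 7.448 = 59.272 m.
Total stopping distance = 30.256 + 59.272 = 89.528 m, vs 49 m available — it cannot stop in time and overshoots by 89.528 − 49 = 40.528 m.

No — it overshoots by 40.5 m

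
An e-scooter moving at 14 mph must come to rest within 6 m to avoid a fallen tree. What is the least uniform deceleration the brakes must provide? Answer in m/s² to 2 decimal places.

14 mph × 0.44704 = 6.2586 m/s.
v² = 2a·d ⇒ a = v²/(2d) = 6.2586² / (2 × 6.000) = 39.170 / 12.000 = 3.2642 m/s².

Required deceleration ≈ 3.26 m/s²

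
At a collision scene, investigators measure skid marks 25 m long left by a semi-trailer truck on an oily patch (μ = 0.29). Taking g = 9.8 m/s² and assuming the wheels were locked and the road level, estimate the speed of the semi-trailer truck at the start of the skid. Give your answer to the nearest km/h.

Deceleration a = μg = 0.29 × 9.8 = 2.842 m/s².
v = √(2a·d) = √(2 × 2.842 × 25) = √142.100 = 11.9206 m/s.
= 11.9206 × 3.6 = 42.914 km/h.

Initial speed ≈ 43 km/h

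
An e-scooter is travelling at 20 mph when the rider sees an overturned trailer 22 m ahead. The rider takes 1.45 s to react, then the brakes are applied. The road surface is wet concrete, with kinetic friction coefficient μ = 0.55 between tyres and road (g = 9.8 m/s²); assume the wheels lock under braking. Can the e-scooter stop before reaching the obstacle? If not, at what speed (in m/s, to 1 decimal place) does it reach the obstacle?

Yes — it stops about 1.6 m short of the obstacle, so it never reaches it

20 mph × 0.44704 = 8.9408 m/s.
a = μg = 0.55 × 9.8 = 5.390 m/s².
Reaction distance = 8.9408 × 1.45 = 12.964 m.
Braking distance = v²/(2a) = 79.938 / 10.780 = 7.415 m.
Total stopping distance = 12.964 + 7.415 = 20.379 m, vs 22 m available — it stops with 22 − 20.379 = 1.621 m to spare.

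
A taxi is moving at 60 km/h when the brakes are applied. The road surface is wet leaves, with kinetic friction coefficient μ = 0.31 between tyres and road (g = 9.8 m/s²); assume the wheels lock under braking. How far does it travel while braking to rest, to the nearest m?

60 km/h ÷ 3.6 = 16.6667 m/s.
a = μg = 0.31 × 9.8 = 3.038 m/s².
Braking distance = v²/(2a) = 16.6667² / (2 × 3.038) = 277.779 / 6.076 = 45.717 m.

Braking distance ≈ 46 m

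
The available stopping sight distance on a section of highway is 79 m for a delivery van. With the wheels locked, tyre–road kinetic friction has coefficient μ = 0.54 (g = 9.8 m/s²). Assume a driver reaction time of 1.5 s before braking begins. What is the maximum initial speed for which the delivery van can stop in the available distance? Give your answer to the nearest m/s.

Maximum speed ≈ 22 m/s

a = μg = 0.54 × 9.8 = 5.292 m/s².
Stopping distance: v·t_r + v²/(2a) = 79 with t_r = 1.5 s and a = 5.292 m/s².
So v² + 15.876 v − 836.14 = 0.
Positive root: v = −a·t_r + √((a·t_r)² + 2a·d) = −7.938 + √(63.012 + 836.14) = 22.0479 m/s.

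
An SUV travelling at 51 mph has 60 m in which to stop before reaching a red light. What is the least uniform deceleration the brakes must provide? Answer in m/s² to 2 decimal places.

51 mph × 0.44704 = 22.7990 m/s.
v² = 2a·d ⇒ a = v²/(2d) = 22.7990² / (2 × 60.000) = 519.794 / 120.000 = 4.3316 m/s².

Required deceleration ≈ 4.33 m/s²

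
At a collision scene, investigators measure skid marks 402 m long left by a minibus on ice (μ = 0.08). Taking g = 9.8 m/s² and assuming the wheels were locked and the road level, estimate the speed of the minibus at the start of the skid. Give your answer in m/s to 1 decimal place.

Deceleration a = μg = 0.08 × 9.8 = 0.784 m/s².
v = √(2a·d) = √(2 × 0.784 × 402) = √630.336 = 25.1065 m/s.

Initial speed ≈ 25.1 m/s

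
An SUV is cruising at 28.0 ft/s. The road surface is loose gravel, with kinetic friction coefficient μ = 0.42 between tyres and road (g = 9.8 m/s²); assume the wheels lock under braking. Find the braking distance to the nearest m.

Braking distance ≈ 9 m

28 ft/s × 0.3048 = 8.5344 m/s.
a = μg = 0.42 × 9.8 = 4.116 m/s².
Braking distance = v²/(2a) = 8.5344² / (2 × 4.116) = 72.836 / 8.232 = 8.848 m.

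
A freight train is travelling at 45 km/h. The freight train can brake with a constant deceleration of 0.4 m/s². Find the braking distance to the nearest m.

45 km/h ÷ 3.6 = 12.5000 m/s.
Braking distance = v²/(2a) = 12.5000² / (2 × 0.400) = 156.250 / 0.800 = 195.312 m.

Braking distance ≈ 195 m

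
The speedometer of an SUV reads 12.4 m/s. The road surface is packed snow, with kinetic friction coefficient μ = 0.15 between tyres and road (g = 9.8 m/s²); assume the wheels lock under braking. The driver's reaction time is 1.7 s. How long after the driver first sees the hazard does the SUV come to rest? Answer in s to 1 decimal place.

Total time ≈ 10.1 s

a = μg = 0.15 × 9.8 = 1.470 m/s².
Braking time = v/a = 12.4000 / 1.470 = 8.435 s.
Total = 1.7 + 8.435 = 10.135 s.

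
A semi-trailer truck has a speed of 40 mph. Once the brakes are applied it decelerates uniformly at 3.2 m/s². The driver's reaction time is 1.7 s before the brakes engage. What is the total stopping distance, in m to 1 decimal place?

40 mph × 0.44704 = 17.8816 m/s.
Reaction distance = v·t_r = 17.8816 × 1.7 = 30.399 m.
Braking distance = v²/(2a) = 17.8816² / (2 × 3.200) = 319.752 / 6.400 = 49.961 m.
Total = 30.399 + 49.961 = 80.360 m.

Total stopping distance ≈ 80.4 m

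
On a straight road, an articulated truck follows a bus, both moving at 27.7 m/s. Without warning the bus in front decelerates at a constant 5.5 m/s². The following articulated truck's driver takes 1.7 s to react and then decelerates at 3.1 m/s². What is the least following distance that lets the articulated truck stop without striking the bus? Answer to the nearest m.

Leader travels v²/(2a_L) = 767.290 / 11.000 = 69.754 m before stopping.
Follower covers v·t_r = 27.7000 × 1.7 = 47.090 m while reacting, then v²/(2a_F) = 767.290 / 6.200 = 123.756 m while braking, for a total of 47.090 + 123.756 = 170.846 m.
Since a_F ≤ a_L and the follower starts braking later, the follower is never slower than the leader, so the closest approach is when both have stopped.
Minimum gap = 170.846 − 69.754 = 101.092 m.

Minimum gap ≈ 101 m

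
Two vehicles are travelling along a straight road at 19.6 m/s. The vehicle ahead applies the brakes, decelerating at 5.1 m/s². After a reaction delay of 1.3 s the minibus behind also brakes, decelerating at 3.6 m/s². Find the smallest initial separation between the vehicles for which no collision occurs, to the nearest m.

Leader travels v²/(2a_L) = 384.160 / 10.200 = 37.663 m before stopping.
Follower covers v·t_r = 19.6000 × 1.3 = 25.480 m while reacting, then v²/(2a_F) = 384.160 / 7.200 = 53.356 m while braking, for a total of 25.480 + 53.356 = 78.836 m.
Since a_F ≤ a_L and the follower starts braking later, the follower is never slower than the leader, so the closest approach is when both have stopped.
Minimum gap = 78.836 − 37.663 = 41.173 m.

Minimum gap ≈ 41 m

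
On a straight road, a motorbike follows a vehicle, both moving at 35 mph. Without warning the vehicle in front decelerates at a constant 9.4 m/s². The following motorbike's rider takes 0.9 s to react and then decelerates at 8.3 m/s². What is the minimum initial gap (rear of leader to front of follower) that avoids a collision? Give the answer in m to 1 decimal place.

35 mph × 0.44704 = 15.6464 m/s.
Leader travels v²/(2a_L) = 244.810 / 18.800 = 13.022 m before stopping.
Follower covers v·t_r = 15.6464 × 0.9 = 14.082 m while reacting, then v²/(2a_F) = 244.810 / 16.600 = 14.748 m while braking, for a total of 14.082 + 14.748 = 28.830 m.
Since a_F ≤ a_L and the follower starts braking later, the follower is never slower than the leader, so the closest approach is when both have stopped.
Minimum gap = 28.830 − 13.022 = 15.808 m.

Minimum gap ≈ 15.8 m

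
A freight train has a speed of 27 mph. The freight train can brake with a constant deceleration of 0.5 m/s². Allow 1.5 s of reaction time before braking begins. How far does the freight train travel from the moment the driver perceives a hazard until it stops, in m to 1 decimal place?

27 mph × 0.44704 = 12.0701 m/s.
Reaction distance = v·t_r = 12.0701 × 1.5 = 18.105 m.
Braking distance = v²/(2a) = 12.0701² / (2 × 0.500) = 145.687 / 1.000 = 145.687 m.
Total = 18.105 + 145.687 = 163.792 m.

Total stopping distance ≈ 163.8 m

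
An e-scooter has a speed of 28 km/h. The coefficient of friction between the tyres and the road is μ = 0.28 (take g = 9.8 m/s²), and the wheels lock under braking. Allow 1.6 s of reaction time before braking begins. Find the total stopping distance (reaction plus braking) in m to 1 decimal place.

28 km/h ÷ 3.6 = 7.7778 m/s.
a = μg = 0.28 × 9.8 = 2.744 m/s².
Reaction distance = v·t_r = 7.7778 × 1.6 = 12.444 m.
Braking distance = v²/(2a) = 7.7778² / (2 × 2.744) = 60.494 / 5.488 = 11.023 m.
Total = 12.444 + 11.023 = 23.467 m.

Total stopping distance ≈ 23.5 m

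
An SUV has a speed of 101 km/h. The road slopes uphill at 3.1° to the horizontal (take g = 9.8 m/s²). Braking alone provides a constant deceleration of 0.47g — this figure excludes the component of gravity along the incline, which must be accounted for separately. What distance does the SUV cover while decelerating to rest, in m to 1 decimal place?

101 km/h ÷ 3.6 = 28.0556 m/s.
a = 0.47 × 9.8 = 4.606 m/s².
Gravity along the uphill slope adds to the braking deceleration: a_eff = 4.606 + 9.8·sin 3.1° = 4.606 + 0.530 = 5.136 m/s².
Braking distance = v²/(2a) = 28.0556² / (2 × 5.136) = 787.117 / 10.272 = 76.627 m.

Braking distance ≈ 76.6 m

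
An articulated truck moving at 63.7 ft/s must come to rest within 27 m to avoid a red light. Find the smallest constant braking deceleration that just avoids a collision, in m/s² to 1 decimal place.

Required deceleration ≈ 7.0 m/s²

63.7 ft/s × 0.3048 = 19.4158 m/s.
v² = 2a·d ⇒ a = v²/(2d) = 19.4158² / (2 × 27.000) = 376.973 / 54.000 = 6.9810 m/s².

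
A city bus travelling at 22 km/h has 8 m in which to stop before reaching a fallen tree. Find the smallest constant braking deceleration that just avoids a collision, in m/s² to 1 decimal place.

22 km/h ÷ 3.6 = 6.1111 m/s.
v² = 2a·d ⇒ a = v²/(2d) = 6.1111² / (2 × 8.000) = 37.346 / 16.000 = 2.3341 m/s².

Required deceleration ≈ 2.3 m/s²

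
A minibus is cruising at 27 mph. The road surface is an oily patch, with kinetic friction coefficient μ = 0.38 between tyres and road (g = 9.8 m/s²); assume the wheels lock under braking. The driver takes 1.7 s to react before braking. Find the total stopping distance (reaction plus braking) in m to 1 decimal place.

Total stopping distance ≈ 40.1 m

27 mph × 0.44704 = 12.0701 m/s.
a = μg = 0.38 × 9.8 = 3.724 m/s².
Reaction distance = v·t_r = 12.0701 × 1.7 = 20.519 m.
Braking distance = v²/(2a) = 12.0701² / (2 × 3.724) = 145.687 / 7.448 = 19.561 m.
Total = 20.519 + 19.561 = 40.080 m.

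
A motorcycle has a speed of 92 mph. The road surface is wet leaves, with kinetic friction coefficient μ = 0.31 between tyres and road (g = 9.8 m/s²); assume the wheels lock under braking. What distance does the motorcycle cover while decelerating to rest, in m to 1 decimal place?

Braking distance ≈ 278.4 m

92 mph × 0.44704 = 41.1277 m/s.
a = μg = 0.31 × 9.8 = 3.038 m/s².
Braking distance = v²/(2a) = 41.1277² / (2 × 3.038) = 1691.488 / 6.076 = 278.388 m.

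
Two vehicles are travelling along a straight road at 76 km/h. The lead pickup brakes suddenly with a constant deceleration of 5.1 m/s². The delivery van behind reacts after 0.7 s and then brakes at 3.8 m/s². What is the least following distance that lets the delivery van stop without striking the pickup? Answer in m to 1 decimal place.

76 km/h ÷ 3.6 = 21.1111 m/s.
Leader travels v²/(2a_L) = 445.679 / 10.200 = 43.694 m before stopping.
Follower covers v·t_r = 21.1111 × 0.7 = 14.778 m while reacting, then v²/(2a_F) = 445.679 / 7.600 = 58.642 m while braking, for a total of 14.778 + 58.642 = 73.420 m.
Since a_F ≤ a_L and the follower starts braking later, the follower is never slower than the leader, so the closest approach is when both have stopped.
Minimum gap = 73.420 − 43.694 = 29.726 m.

Minimum gap ≈ 29.7 m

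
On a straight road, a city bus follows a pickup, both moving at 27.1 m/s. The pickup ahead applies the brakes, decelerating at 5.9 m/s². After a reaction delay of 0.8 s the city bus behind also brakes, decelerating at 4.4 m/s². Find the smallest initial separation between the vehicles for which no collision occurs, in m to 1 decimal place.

Minimum gap ≈ 42.9 m

Leader travels v²/(2a_L) = 734.410 / 11.800 = 62.238 m before stopping.
Follower covers v·t_r = 27.1000 × 0.8 = 21.680 m while reacting, then v²/(2a_F) = 734.410 / 8.800 = 83.456 m while braking, for a total of 21.680 + 83.456 = 105.136 m.
Since a_F ≤ a_L and the follower starts braking later, the follower is never slower than the leader, so the closest approach is when both have stopped.
Minimum gap = 105.136 − 62.238 = 42.898 m.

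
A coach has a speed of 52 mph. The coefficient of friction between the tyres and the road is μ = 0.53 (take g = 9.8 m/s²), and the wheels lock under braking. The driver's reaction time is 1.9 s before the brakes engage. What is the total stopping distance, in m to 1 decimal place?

52 mph × 0.44704 = 23.2461 m/s.
a = μg = 0.53 × 9.8 = 5.194 m/s².
Reaction distance = v·t_r = 23.2461 × 1.9 = 44.168 m.
Braking distance = v²/(2a) = 23.2461² / (2 × 5.194) = 540.381 / 10.388 = 52.020 m.
Total = 44.168 + 52.020 = 96.188 m.

Total stopping distance ≈ 96.2 m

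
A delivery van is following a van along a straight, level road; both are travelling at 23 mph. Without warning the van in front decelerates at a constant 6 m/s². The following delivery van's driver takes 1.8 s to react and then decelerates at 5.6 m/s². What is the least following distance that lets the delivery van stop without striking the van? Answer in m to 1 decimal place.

Minimum gap ≈ 19.1 m

23 mph × 0.44704 = 10.2819 m/s.
Leader travels v²/(2a_L) = 105.717 / 12.000 = 8.810 m before stopping.
Follower covers v·t_r = 10.2819 × 1.8 = 18.507 m while reacting, then v²/(2a_F) = 105.717 / 11.200 = 9.439 m while braking, for a total of 18.507 + 9.439 = 27.946 m.
Since a_F ≤ a_L and the follower starts braking later, the follower is never slower than the leader, so the closest approach is when both have stopped.
Minimum gap = 27.946 − 8.810 = 19.136 m.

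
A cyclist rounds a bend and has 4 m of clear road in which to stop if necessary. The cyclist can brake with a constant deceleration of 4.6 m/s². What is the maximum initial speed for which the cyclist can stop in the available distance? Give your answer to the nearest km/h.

v²/(2a) = d ⇒ v = √(2 × 4.600 × 4) = √36.80 = 6.0663 m/s.
6.0663 m/s × 3.6 = 21.839 km/h.

Maximum speed ≈ 22 km/h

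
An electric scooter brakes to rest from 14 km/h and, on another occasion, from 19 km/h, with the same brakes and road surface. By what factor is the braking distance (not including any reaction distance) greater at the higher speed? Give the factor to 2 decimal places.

Braking distance d = v²/(2a), so with a fixed, d ∝ v².
Factor = (19/14)² = 1.3571² = 1.8417.

Factor ≈ 1.84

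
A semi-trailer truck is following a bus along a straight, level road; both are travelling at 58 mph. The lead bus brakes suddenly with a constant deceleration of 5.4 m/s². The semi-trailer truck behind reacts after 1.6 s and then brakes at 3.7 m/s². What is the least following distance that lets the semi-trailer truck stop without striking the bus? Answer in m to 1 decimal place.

Minimum gap ≈ 70.1 m

58 mph × 0.44704 = 25.9283 m/s.
Leader travels v²/(2a_L) = 672.277 / 10.800 = 62.248 m before stopping.
Follower covers v·t_r = 25.9283 × 1.6 = 41.485 m while reacting, then v²/(2a_F) = 672.277 / 7.400 = 90.848 m while braking, for a total of 41.485 + 90.848 = 132.333 m.
Since a_F ≤ a_L and the follower starts braking later, the follower is never slower than the leader, so the closest approach is when both have stopped.
Minimum gap = 132.333 − 62.248 = 70.085 m.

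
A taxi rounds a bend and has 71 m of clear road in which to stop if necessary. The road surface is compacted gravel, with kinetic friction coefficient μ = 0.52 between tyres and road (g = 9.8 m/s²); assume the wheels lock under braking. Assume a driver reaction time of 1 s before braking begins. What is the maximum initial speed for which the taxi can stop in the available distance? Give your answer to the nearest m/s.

Maximum speed ≈ 22 m/s

a = μg = 0.52 × 9.8 = 5.096 m/s².
Stopping distance: v·t_r + v²/(2a) = 71 with t_r = 1 s and a = 5.096 m/s².
So v² + 10.192 v − 723.63 = 0.
Positive root: v = −a·t_r + √((a·t_r)² + 2a·d) = −5.096 + √(25.969 + 723.63) = 22.2828 m/s.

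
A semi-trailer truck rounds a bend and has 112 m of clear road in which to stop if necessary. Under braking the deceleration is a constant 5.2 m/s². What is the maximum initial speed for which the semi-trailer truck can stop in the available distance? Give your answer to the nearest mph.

Maximum speed ≈ 76 mph

v²/(2a) = d ⇒ v = √(2 × 5.200 × 112) = √1164.80 = 34.1292 m/s.
34.1292 m/s ÷ 0.44704 = 76.345 mph.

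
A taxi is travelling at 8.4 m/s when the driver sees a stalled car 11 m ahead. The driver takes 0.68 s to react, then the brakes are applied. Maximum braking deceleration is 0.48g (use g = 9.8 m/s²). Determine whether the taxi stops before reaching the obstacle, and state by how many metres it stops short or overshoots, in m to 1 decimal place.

No — it overshoots by 2.2 m

a = 0.48 × 9.8 = 4.704 m/s².
Reaction distance = 8.4000 × 0.68 = 5.712 m.
Braking distance = v²/(2a) = 70.560 / 9.408 = 7.500 m.
Total stopping distance = 5.712 + 7.500 = 13.212 m, vs 11 m available — it cannot stop in time and overshoots by 13.212 − 11 = 2.212 m.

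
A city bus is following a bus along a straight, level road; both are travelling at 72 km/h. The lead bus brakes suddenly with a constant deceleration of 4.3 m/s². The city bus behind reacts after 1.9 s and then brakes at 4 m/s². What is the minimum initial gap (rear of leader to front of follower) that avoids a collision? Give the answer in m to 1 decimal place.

Minimum gap ≈ 41.5 m

72 km/h ÷ 3.6 = 20.0000 m/s.
Leader travels v²/(2a_L) = 400.000 / 8.600 = 46.512 m before stopping.
Follower covers v·t_r = 20.0000 × 1.9 = 38.000 m while reacting, then v²/(2a_F) = 400.000 / 8.000 = 50.000 m while braking, for a total of 38.000 + 50.000 = 88.000 m.
Since a_F ≤ a_L and the follower starts braking later, the follower is never slower than the leader, so the closest approach is when both have stopped.
Minimum gap = 88.000 − 46.512 = 41.488 m.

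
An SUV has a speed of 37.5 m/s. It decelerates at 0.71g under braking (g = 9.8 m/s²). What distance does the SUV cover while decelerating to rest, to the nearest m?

a = 0.71 × 9.8 = 6.958 m/s².
Braking distance = v²/(2a) = 37.5000² / (2 × 6.958) = 1406.250 / 13.916 = 101.053 m.

Braking distance ≈ 101 m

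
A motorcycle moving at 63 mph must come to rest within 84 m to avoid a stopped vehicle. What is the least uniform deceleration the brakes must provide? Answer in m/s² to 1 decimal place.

63 mph × 0.44704 = 28.1635 m/s.
v² = 2a·d ⇒ a = v²/(2d) = 28.1635² / (2 × 84.000) = 793.183 / 168.000 = 4.7213 m/s².

Required deceleration ≈ 4.7 m/s²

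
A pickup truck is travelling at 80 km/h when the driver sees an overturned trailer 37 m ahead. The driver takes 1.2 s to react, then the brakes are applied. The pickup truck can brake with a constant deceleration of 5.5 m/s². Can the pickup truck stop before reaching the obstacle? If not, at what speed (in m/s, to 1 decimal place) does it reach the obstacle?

80 km/h ÷ 3.6 = 22.2222 m/s.
Reaction distance = 22.2222 × 1.2 = 26.667 m.
Braking distance needed to stop: v²/(2a) = 493.826 / 11.000 = 44.893 m, so total needed = 26.667 + 44.893 = 71.560 m > 37 m — it cannot stop.
Distance remaining when braking begins: 37 − 26.667 = 10.333 m.
v² = v₀² − 2a·d = 493.826 − 2 × 5.500 × 10.333 = 380.163 m²/s².
v = √380.163 = 19.498 m/s.

No — it strikes the obstacle at 19.5 m/s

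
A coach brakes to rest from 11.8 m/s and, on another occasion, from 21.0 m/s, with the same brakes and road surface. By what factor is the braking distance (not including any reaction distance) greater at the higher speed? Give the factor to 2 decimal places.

Factor ≈ 3.17

Braking distance d = v²/(2a), so with a fixed, d ∝ v².
Factor = (21.0/11.8)² = 1.7797² = 3.1673.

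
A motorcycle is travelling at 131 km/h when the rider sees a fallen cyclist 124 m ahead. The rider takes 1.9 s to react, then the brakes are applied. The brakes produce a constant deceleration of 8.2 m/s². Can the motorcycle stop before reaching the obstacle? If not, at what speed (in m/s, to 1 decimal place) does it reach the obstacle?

No — it strikes the obstacle at 20.6 m/s

131 km/h ÷ 3.6 = 36.3889 m/s.
Reaction distance = 36.3889 × 1.9 = 69.139 m.
Braking distance needed to stop: v²/(2a) = 1324.152 / 16.400 = 80.741 m, so total needed = 69.139 + 80.741 = 149.880 m > 124 m — it cannot stop.
Distance remaining when braking begins: 124 − 69.139 = 54.861 m.
v² = v₀² − 2a·d = 1324.152 − 2 × 8.200 × 54.861 = 424.432 m²/s².
v = √424.432 = 20.602 m/s.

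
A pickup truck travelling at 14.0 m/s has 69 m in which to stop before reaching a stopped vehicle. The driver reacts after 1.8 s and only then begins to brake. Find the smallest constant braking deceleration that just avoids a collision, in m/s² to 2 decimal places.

Distance covered during reaction = 14.0000 × 1.8 = 25.200 m.
Distance available for braking: 69 − 25.200 = 43.800 m.
v² = 2a·d ⇒ a = v²/(2d) = 14.0000² / (2 × 43.800) = 196.000 / 87.600 = 2.2374 m/s².

Required deceleration ≈ 2.24 m/s²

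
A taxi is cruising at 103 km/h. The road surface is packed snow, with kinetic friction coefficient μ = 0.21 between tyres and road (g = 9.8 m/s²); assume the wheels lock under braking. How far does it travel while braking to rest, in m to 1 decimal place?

Braking distance ≈ 198.9 m

103 km/h ÷ 3.6 = 28.6111 m/s.
a = μg = 0.21 × 9.8 = 2.058 m/s².
Braking distance = v²/(2a) = 28.6111² / (2 × 2.058) = 818.595 / 4.116 = 198.881 m.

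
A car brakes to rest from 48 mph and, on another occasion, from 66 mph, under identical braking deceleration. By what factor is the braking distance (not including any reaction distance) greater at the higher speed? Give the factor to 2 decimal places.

Braking distance d = v²/(2a), so with a fixed, d ∝ v².
Factor = (66/48)² = 1.3750² = 1.8906.

Factor ≈ 1.89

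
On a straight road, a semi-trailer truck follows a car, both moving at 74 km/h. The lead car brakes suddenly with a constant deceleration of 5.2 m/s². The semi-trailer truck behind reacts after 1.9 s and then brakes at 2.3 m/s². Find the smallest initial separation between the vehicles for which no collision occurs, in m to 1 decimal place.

Minimum gap ≈ 90.3 m

74 km/h ÷ 3.6 = 20.5556 m/s.
Leader travels v²/(2a_L) = 422.533 / 10.400 = 40.628 m before stopping.
Follower covers v·t_r = 20.5556 × 1.9 = 39.056 m while reacting, then v²/(2a_F) = 422.533 / 4.600 = 91.855 m while braking, for a total of 39.056 + 91.855 = 130.911 m.
Since a_F ≤ a_L and the follower starts braking later, the follower is never slower than the leader, so the closest approach is when both have stopped.
Minimum gap = 130.911 − 40.628 = 90.283 m.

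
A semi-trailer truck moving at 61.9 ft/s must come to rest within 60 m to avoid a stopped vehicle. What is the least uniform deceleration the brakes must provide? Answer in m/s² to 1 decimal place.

Required deceleration ≈ 3.0 m/s²

61.9 ft/s × 0.3048 = 18.8671 m/s.
v² = 2a·d ⇒ a = v²/(2d) = 18.8671² / (2 × 60.000) = 355.967 / 120.000 = 2.9664 m/s².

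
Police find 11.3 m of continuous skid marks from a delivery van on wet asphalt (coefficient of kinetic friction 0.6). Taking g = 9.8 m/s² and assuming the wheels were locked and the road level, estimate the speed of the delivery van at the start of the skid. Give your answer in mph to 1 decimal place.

Initial speed ≈ 25.8 mph

Deceleration a = μg = 0.6 × 9.8 = 5.880 m/s².
v = √(2a·d) = √(2 × 5.880 × 11.3) = √132.888 = 11.5277 m/s.
= 11.5277 ÷ 0.44704 = 25.787 mph.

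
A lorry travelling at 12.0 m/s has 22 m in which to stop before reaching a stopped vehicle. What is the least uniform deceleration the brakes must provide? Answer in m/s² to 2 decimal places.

v² = 2a·d ⇒ a = v²/(2d) = 12.0000² / (2 × 22.000) = 144.000 / 44.000 = 3.2727 m/s².

Required deceleration ≈ 3.27 m/s²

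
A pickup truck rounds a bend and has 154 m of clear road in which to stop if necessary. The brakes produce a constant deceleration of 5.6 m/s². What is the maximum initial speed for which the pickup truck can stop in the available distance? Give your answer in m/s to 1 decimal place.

v²/(2a) = d ⇒ v = √(2 × 5.600 × 154) = √1724.80 = 41.5307 m/s.

Maximum speed ≈ 41.5 m/s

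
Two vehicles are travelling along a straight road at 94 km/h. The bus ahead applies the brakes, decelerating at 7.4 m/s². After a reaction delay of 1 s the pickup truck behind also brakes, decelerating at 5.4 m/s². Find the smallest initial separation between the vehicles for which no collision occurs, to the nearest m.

Minimum gap ≈ 43 m

94 km/h ÷ 3.6 = 26.1111 m/s.
Leader travels v²/(2a_L) = 681.790 / 14.800 = 46.067 m before stopping.
Follower covers v·t_r = 26.1111 × 1 = 26.111 m while reacting, then v²/(2a_F) = 681.790 / 10.800 = 63.129 m while braking, for a total of 26.111 + 63.129 = 89.240 m.
Since a_F ≤ a_L and the follower starts braking later, the follower is never slower than the leader, so the closest approach is when both have stopped.
Minimum gap = 89.240 − 46.067 = 43.173 m.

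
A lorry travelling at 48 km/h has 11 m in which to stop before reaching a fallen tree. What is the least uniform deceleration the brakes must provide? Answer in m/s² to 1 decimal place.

48 km/h ÷ 3.6 = 13.3333 m/s.
v² = 2a·d ⇒ a = v²/(2d) = 13.3333² / (2 × 11.000) = 177.777 / 22.000 = 8.0808 m/s².

Required deceleration ≈ 8.1 m/s²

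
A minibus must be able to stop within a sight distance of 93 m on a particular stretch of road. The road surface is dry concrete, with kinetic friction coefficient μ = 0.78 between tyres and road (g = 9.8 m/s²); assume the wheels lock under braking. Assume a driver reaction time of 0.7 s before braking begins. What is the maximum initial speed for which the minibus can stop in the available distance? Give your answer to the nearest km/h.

a = μg = 0.78 × 9.8 = 7.644 m/s².
Stopping distance: v·t_r + v²/(2a) = 93 with t_r = 0.7 s and a = 7.644 m/s².
So v² + 10.702 v − 1421.78 = 0.
Positive root: v = −a·t_r + √((a·t_r)² + 2a·d) = −5.351 + √(28.633 + 1421.78) = 32.7333 m/s.
32.7333 m/s × 3.6 = 117.840 km/h.

Maximum speed ≈ 118 km/h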